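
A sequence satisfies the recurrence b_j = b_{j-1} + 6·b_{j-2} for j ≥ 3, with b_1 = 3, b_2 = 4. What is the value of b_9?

b_3 = 22;  b_4 = 46;  b_5 = 178;  b_6 = 454;  b_7 = 1522;  b_8 = 4246;  b_9 = 13378.
(Characteristic roots are 3 and -2.)

13378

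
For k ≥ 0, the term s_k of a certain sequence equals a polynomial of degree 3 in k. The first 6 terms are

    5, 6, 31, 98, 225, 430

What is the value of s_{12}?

5561

1st diffs: 1, 25, 67, 127, 205.
2nd diffs: 24, 42, 60, 78.
3rd diffs: 18, 18, 18 (constant).
Newton forward-difference form: s_k = 5 + 1·C(k,1) + 24·C(k,2) + 18·C(k,3).
At k = 12: k = 12, so s_{12} = 5 + 12 + 1584 + 3960 = 5561.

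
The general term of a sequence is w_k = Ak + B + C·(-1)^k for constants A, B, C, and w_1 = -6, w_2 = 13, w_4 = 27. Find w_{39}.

260

Plug in k = 1, 2, 4: A + B - C = -6; 2A + B + C = 13; 4A + B + C = 27.
Subtracting the first from the second: A + 2C = 19.
Subtracting the second from the third: 2A = 14.
Solving: C = 6, A = 7, then B = -7.
So w_k = 7·k + (-7) + 6·(-1)^k; at k=39 this is 260.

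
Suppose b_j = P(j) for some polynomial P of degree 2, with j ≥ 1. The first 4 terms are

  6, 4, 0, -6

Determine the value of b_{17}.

1st diffs: -2, -4, -6.
2nd diffs: -2, -2 (constant).
Newton forward-difference form: b_j = 6 + (-2)·C(j-1,1) + (-2)·C(j-1,2).
At j = 17: j-1 = 16, so b_{17} = 6 - 32 - 240 = -266.

-266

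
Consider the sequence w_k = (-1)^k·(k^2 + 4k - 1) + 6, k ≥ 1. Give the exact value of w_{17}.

-350

(-1)^17 = -1; k^2 + 4k - 1 at k=17 is 356; so w_{17} = -350.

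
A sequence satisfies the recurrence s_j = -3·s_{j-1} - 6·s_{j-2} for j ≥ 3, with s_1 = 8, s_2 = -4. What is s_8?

-3996

Compute successive terms:
s_3 = -36  s_4 = 132  s_5 = -180  s_6 = -252  s_7 = 1836  s_8 = -3996.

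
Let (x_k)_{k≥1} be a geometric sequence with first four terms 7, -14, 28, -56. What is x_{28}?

Common ratio r = -2.
x_k = 7·(-2)^(k-1).
x_{28} = 7·(-2)^27 = -939524096.

-939524096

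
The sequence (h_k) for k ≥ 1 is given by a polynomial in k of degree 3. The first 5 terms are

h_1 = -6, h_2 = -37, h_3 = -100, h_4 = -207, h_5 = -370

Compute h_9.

1st diffs: -31, -63, -107, -163.
2nd diffs: -32, -44, -56.
3rd diffs: -12, -12 (constant).
So h_k = -2k^3 - 4k^2 - 5k + 5.
Evaluating at k = 9 gives h_9 = -1822.

-1822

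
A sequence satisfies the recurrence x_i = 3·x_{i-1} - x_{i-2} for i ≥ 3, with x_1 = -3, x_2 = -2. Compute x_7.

-123

Step forward from the initial values:
x_3 = -3, x_4 = -7, x_5 = -18, x_6 = -47, x_7 = -123.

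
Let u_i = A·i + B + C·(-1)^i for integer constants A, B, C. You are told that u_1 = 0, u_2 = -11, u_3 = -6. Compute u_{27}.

Plug in i = 1, 2, 3: A + B - C = 0; 2A + B + C = -11; 3A + B - C = -6.
Subtracting the first from the second: A + 2C = -11.
Subtracting the second from the third: A - 2C = 5.
Solving: C = -4, A = -3, then B = -1.
So u_i = -3·i + (-1) + (-4)·(-1)^i; at i=27 this is -78.

-78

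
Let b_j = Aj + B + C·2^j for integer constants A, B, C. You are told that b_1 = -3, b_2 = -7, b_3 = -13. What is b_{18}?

-262179

At j = 1, 2, 3: A + B + 2C = -3; 2A + B + 4C = -7; 3A + B + 8C = -13.
Subtracting the first from the second: A + 2C = -4.
Subtracting the second from the third: A + 4C = -6.
Solving: C = -1, A = -2, then B = 1.
So b_j = -2·j + 1 + (-1)·2^j; at j=18 this is -262179.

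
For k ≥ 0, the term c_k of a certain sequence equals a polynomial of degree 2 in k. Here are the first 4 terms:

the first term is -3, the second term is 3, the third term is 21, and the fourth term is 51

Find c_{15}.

1st diffs: 6, 18, 30.
2nd diffs: 12, 12 (constant).
So c_k = 6k^2 - 3.
Evaluating at k = 15 gives c_{15} = 1347.

1347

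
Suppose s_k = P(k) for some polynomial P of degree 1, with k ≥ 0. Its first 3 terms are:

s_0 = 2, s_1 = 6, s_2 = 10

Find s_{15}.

1st diffs: 4, 4 (constant).
So s_k = 4k + 2.
Evaluating at k = 15 gives s_{15} = 62.

62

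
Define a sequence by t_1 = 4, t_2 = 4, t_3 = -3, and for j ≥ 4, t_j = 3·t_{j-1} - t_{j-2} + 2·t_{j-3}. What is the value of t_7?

Compute successive terms:
t_4 = -5, t_5 = -4, t_6 = -13, t_7 = -45.

-45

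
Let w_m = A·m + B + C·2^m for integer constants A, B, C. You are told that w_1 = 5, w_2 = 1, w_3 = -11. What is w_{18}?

The three given values yield: A + B + 2C = 5; 2A + B + 4C = 1; 3A + B + 8C = -11.
Subtracting the first from the second: A + 2C = -4.
Subtracting the second from the third: A + 4C = -12.
Solving: C = -4, A = 4, then B = 9.
Hence w_{18} = 4·18 + 9 + (-4)·262144 = -1048495.

-1048495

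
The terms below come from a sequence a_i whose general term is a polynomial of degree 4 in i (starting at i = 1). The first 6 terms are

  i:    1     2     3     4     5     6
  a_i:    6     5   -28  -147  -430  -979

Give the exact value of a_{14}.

1st diffs: -1, -33, -119, -283, -549.
2nd diffs: -32, -86, -164, -266.
3rd diffs: -54, -78, -102.
4th diffs: -24, -24 (constant).
So a_i = -i^4 + i^3 + 3i^2 - 2i + 5.
Evaluating at i = 14 gives a_{14} = -35107.

-35107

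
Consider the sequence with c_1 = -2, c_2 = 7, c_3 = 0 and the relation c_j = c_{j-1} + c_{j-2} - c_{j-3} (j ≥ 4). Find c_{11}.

8

Applying the relation repeatedly:
c_4 = 9; c_5 = 2; c_6 = 11; c_7 = 4; c_8 = 13; c_9 = 6; c_{10} = 15; c_{11} = 8.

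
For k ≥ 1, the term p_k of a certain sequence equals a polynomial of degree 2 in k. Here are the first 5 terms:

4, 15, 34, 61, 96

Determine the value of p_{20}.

1581

1st diffs: 11, 19, 27, 35.
2nd diffs: 8, 8, 8 (constant).
Newton forward-difference form: p_k = 4 + 11·C(k-1,1) + 8·C(k-1,2).
At k = 20: k-1 = 19, so p_{20} = 4 + 209 + 1368 = 1581.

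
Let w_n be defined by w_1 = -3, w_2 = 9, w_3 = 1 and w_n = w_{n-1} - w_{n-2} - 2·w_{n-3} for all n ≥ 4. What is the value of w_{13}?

Applying the relation repeatedly:
w_4 = -2;  w_5 = -21;  w_6 = -21;  w_7 = 4;  w_8 = 67;  w_9 = 105;  w_{10} = 30;  w_{11} = -209;  w_{12} = -449;  w_{13} = -300.

-300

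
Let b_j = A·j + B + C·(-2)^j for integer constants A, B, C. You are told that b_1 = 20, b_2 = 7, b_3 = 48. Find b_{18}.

Write the equations: A + B - 2C = 20; 2A + B + 4C = 7; 3A + B - 8C = 48.
Subtracting the first from the second: A + 6C = -13.
Subtracting the second from the third: A - 12C = 41.
Solving: C = -3, A = 5, then B = 9.
Therefore b_{18} = 90 + 9 + (-3)·262144 = -786333.

-786333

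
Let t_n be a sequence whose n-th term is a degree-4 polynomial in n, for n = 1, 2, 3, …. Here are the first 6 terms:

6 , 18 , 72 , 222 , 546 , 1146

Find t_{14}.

36042

1st diffs: 12, 54, 150, 324, 600.
2nd diffs: 42, 96, 174, 276.
3rd diffs: 54, 78, 102.
4th diffs: 24, 24 (constant).
So t_n = n^4 - n^3 + 2n^2 - 2n + 6.
Evaluating at n = 14 gives t_{14} = 36042.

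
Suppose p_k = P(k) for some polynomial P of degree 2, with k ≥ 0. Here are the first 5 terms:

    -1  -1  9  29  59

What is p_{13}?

1st diffs: 0, 10, 20, 30.
2nd diffs: 10, 10, 10 (constant).
Newton forward-difference form: p_k = -1 + 10·C(k,2).
At k = 13: k = 13, so p_{13} = -1 + 780 = 779.

779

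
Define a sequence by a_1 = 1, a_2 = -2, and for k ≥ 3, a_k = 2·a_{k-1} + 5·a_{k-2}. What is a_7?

-179

a_3 = 1; a_4 = -8; a_5 = -11; a_6 = -62; a_7 = -179.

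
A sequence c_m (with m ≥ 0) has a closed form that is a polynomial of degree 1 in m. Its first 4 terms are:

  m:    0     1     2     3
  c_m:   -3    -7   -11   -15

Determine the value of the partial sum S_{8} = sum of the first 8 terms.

-136

1st diffs: -4, -4, -4 (constant).
So c_m = -4m - 3.
Continuing: -19, -23, -27, -31.
Summing m = 0..7 (8 terms) gives -136.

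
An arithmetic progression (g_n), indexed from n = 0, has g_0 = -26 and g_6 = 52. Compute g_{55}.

Common difference d = (52 - (-26)) / (6 - 0) = 13.
g_n = -26 + (n - 0)·13.
g_{55} = -26 + 55·13 = 689.

689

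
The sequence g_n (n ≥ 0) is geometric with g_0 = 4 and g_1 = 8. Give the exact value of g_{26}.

Common ratio r = 2.
g_n = 4·2^(n-0).
g_{26} = 4·2^26 = 268435456.

268435456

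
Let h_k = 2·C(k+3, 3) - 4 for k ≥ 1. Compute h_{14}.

1356

C(17, 3) = 680, so h_{14} = 1356.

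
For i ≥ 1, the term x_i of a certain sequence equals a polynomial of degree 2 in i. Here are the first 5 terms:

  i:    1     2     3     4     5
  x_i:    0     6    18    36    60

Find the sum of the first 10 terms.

1st diffs: 6, 12, 18, 24.
2nd diffs: 6, 6, 6 (constant).
Newton forward-difference form: x_i = 6·C(i-1,1) + 6·C(i-1,2).
Continuing: …, 90, 126, 168, 216, …, x_{10} = 270.
Summing i = 1..10 (10 terms) gives 990.

990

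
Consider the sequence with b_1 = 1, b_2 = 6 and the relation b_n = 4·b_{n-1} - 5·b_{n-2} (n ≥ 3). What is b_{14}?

b_3 = 19, b_4 = 46, b_5 = 89, …, b_{11} = -12701, b_{12} = -23234, b_{13} = -29431, b_{14} = -1554.

-1554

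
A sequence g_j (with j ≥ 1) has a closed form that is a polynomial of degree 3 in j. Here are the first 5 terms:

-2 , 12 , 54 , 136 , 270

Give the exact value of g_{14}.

1st diffs: 14, 42, 82, 134.
2nd diffs: 28, 40, 52.
3rd diffs: 12, 12 (constant).
Newton forward-difference form: g_j = -2 + 14·C(j-1,1) + 28·C(j-1,2) + 12·C(j-1,3).
At j = 14: j-1 = 13, so g_{14} = -2 + 182 + 2184 + 3432 = 5796.

5796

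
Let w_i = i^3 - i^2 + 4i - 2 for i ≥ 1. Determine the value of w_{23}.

11728

w_{23} = 1·23^3 - 1·23^2 + 4·23 - 2 = 11728.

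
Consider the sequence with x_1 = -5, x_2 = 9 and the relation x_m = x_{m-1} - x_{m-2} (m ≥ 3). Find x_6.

Applying the relation repeatedly:
x_3 = 14  x_4 = 5  x_5 = -9  x_6 = -14.

-14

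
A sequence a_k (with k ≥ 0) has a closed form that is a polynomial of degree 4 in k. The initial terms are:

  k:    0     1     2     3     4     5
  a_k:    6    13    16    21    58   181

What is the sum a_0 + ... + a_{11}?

21632

1st diffs: 7, 3, 5, 37, 123.
2nd diffs: -4, 2, 32, 86.
3rd diffs: 6, 30, 54.
4th diffs: 24, 24 (constant).
Newton forward-difference form: a_k = 6 + 7·C(k,1) + (-4)·C(k,2) + 6·C(k,3) + 24·C(k,4).
Continuing: …, 468, 1021, 1966, 3453, …, a_{11} = 8773.
Summing k = 0..11 (12 terms) gives 21632.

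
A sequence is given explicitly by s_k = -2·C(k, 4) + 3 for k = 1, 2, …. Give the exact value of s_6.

C(6, 4) = 15, so s_6 = -27.

-27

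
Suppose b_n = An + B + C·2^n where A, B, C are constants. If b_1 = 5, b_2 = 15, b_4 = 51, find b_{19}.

1048685

At n = 1, 2, 4: A + B + 2C = 5; 2A + B + 4C = 15; 4A + B + 16C = 51.
Subtracting the first from the second: A + 2C = 10.
Subtracting the second from the third: 2A + 12C = 36.
Solving: C = 2, A = 6, then B = -5.
Hence b_{19} = 6·19 + (-5) + 2·524288 = 1048685.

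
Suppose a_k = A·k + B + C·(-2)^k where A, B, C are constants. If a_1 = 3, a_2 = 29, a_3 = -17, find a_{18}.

1048621

Write the equations: A + B - 2C = 3; 2A + B + 4C = 29; 3A + B - 8C = -17.
Subtracting the first from the second: A + 6C = 26.
Subtracting the second from the third: A - 12C = -46.
Solving: C = 4, A = 2, then B = 9.
Therefore a_{18} = 36 + 9 + 4·262144 = 1048621.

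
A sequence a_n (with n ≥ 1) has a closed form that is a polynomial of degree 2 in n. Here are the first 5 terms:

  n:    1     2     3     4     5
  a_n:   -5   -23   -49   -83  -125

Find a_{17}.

1st diffs: -18, -26, -34, -42.
2nd diffs: -8, -8, -8 (constant).
Newton forward-difference form: a_n = -5 + (-18)·C(n-1,1) + (-8)·C(n-1,2).
At n = 17: n-1 = 16, so a_{17} = -5 - 288 - 960 = -1253.

-1253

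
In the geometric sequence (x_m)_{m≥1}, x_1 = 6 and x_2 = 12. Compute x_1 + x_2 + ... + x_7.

Common ratio r = 2.
x_m = 6·2^(m-1).
S = 6·(2^7 - 1)/(2 - 1) = 6·(128 - 1)/(1) = 762.

762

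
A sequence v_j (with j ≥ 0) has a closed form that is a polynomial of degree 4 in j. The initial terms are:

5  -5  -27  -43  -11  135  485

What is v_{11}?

10125

1st diffs: -10, -22, -16, 32, 146, 350.
2nd diffs: -12, 6, 48, 114, 204.
3rd diffs: 18, 42, 66, 90.
4th diffs: 24, 24, 24 (constant).
So v_j = j^4 - 3j^3 - 4j^2 - 4j + 5.
Evaluating at j = 11 gives v_{11} = 10125.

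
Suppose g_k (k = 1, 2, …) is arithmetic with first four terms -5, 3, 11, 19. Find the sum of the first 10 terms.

310

Common difference d = 8.
g_k = -5 + (k - 1)·8.
g_{10} = 67; S = 10·(-5 + 67)/2 = 310.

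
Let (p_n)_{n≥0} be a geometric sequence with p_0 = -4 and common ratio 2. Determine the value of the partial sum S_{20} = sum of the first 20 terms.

-4194300

p_n = (-4)·2^(n-0).
S = (-4)·(2^20 - 1)/(2 - 1) = (-4)·(1048576 - 1)/(1) = -4194300.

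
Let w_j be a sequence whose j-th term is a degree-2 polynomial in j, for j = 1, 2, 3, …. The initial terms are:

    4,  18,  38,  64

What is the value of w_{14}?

1st diffs: 14, 20, 26.
2nd diffs: 6, 6 (constant).
Newton forward-difference form: w_j = 4 + 14·C(j-1,1) + 6·C(j-1,2).
At j = 14: j-1 = 13, so w_{14} = 4 + 182 + 468 = 654.

654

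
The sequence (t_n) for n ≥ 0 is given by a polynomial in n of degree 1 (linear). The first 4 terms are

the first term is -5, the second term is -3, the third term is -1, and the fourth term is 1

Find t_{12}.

1st diffs: 2, 2, 2 (constant).
So t_n = 2n - 5.
Evaluating at n = 12 gives t_{12} = 19.

19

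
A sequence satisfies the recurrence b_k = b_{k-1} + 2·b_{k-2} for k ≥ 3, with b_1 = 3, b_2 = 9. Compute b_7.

Iterate the recurrence:
b_3 = 15  b_4 = 33  b_5 = 63  b_6 = 129  b_7 = 255.
(Characteristic roots are 2 and -1.)

255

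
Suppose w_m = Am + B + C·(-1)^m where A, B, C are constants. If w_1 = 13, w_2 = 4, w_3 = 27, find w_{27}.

The three given values yield: A + B - C = 13; 2A + B + C = 4; 3A + B - C = 27.
Subtracting the first from the second: A + 2C = -9.
Subtracting the second from the third: A - 2C = 23.
Solving: C = -8, A = 7, then B = -2.
Therefore w_{27} = 189 + (-2) + (-8)·(-1) = 195.

195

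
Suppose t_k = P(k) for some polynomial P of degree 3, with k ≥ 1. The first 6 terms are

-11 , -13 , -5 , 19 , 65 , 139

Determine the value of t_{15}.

3055

1st diffs: -2, 8, 24, 46, 74.
2nd diffs: 10, 16, 22, 28.
3rd diffs: 6, 6, 6 (constant).
So t_k = k^3 - k^2 - 6k - 5.
Evaluating at k = 15 gives t_{15} = 3055.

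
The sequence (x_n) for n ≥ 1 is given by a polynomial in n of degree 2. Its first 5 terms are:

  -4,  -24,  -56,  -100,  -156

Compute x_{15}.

1st diffs: -20, -32, -44, -56.
2nd diffs: -12, -12, -12 (constant).
Newton forward-difference form: x_n = -4 + (-20)·C(n-1,1) + (-12)·C(n-1,2).
At n = 15: n-1 = 14, so x_{15} = -4 - 280 - 1092 = -1376.

-1376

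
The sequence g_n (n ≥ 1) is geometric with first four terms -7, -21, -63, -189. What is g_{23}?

-219667417263

Common ratio r = 3.
g_n = (-7)·3^(n-1).
g_{23} = (-7)·3^22 = -219667417263.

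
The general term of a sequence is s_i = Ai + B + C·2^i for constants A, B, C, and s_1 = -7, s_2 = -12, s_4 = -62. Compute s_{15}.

Plug in i = 1, 2, 4: A + B + 2C = -7; 2A + B + 4C = -12; 4A + B + 16C = -62.
Subtracting the first from the second: A + 2C = -5.
Subtracting the second from the third: 2A + 12C = -50.
Solving: C = -5, A = 5, then B = -2.
Hence s_{15} = 5·15 + (-2) + (-5)·32768 = -163767.

-163767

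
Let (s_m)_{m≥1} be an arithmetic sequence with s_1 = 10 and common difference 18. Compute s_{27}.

478

s_m = 10 + (m - 1)·18.
s_{27} = 10 + 26·18 = 478.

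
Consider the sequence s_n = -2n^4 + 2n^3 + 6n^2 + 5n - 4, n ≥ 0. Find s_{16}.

-121268

s_{16} = -2·16^4 + 2·16^3 + 6·16^2 + 5·16 - 4 = -121268.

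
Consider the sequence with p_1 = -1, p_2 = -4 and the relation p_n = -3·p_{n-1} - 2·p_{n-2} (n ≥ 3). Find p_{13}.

Applying the relation repeatedly:
p_3 = 14  p_4 = -34  p_5 = 74  …  p_{10} = -2554  p_{11} = 5114  p_{12} = -10234  p_{13} = 20474.
(Characteristic roots are -1 and -2.)

20474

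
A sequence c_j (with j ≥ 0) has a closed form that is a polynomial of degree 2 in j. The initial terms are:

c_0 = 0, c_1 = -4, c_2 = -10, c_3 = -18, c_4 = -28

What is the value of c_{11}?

-154

1st diffs: -4, -6, -8, -10.
2nd diffs: -2, -2, -2 (constant).
Newton forward-difference form: c_j = (-4)·C(j,1) + (-2)·C(j,2).
At j = 11: j = 11, so c_{11} = -44 - 110 = -154.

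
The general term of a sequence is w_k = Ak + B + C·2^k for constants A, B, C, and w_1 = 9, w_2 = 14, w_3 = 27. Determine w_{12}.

Plug in k = 1, 2, 3: A + B + 2C = 9; 2A + B + 4C = 14; 3A + B + 8C = 27.
Subtracting the first from the second: A + 2C = 5.
Subtracting the second from the third: A + 4C = 13.
Solving: C = 4, A = -3, then B = 4.
So w_k = -3·k + 4 + 4·2^k; at k=12 this is 16352.

16352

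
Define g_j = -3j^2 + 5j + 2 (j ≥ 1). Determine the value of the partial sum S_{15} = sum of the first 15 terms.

-3090

Over j = 1..15: Σj = 120, Σj² = 1240.
Total = (-3)·1240 + (5)·120 + (2)·15 = -3090.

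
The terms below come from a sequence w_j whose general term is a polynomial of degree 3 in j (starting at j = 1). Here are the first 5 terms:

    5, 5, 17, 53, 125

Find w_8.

677

1st diffs: 0, 12, 36, 72.
2nd diffs: 12, 24, 36.
3rd diffs: 12, 12 (constant).
So w_j = 2j^3 - 6j^2 + 4j + 5.
Evaluating at j = 8 gives w_8 = 677.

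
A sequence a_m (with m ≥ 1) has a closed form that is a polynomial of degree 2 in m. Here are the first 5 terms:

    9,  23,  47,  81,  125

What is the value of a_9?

1st diffs: 14, 24, 34, 44.
2nd diffs: 10, 10, 10 (constant).
Newton forward-difference form: a_m = 9 + 14·C(m-1,1) + 10·C(m-1,2).
At m = 9: m-1 = 8, so a_9 = 9 + 112 + 280 = 401.

401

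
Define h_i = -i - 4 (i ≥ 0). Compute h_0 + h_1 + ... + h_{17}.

-225

Over i = 0..17: Σi = 153.
Total = (-1)·153 + (-4)·18 = -225.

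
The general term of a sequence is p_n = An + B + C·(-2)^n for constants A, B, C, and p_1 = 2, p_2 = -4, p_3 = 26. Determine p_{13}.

16454

Write the equations: A + B - 2C = 2; 2A + B + 4C = -4; 3A + B - 8C = 26.
Subtracting the first from the second: A + 6C = -6.
Subtracting the second from the third: A - 12C = 30.
Solving: C = -2, A = 6, then B = -8.
Hence p_{13} = 6·13 + (-8) + (-2)·(-8192) = 16454.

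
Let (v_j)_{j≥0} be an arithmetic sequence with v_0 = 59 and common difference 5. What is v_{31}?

214

v_j = 59 + (j - 0)·5.
v_{31} = 59 + 31·5 = 214.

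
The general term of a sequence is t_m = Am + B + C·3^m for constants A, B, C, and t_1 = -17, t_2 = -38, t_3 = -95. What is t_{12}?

-1594364

The three given values yield: A + B + 3C = -17; 2A + B + 9C = -38; 3A + B + 27C = -95.
Subtracting the first from the second: A + 6C = -21.
Subtracting the second from the third: A + 18C = -57.
Solving: C = -3, A = -3, then B = -5.
Hence t_{12} = -3·12 + (-5) + (-3)·531441 = -1594364.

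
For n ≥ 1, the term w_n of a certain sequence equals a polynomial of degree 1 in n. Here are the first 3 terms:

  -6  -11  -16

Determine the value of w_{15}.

-76

1st diffs: -5, -5 (constant).
So w_n = -5n - 1.
Evaluating at n = 15 gives w_{15} = -76.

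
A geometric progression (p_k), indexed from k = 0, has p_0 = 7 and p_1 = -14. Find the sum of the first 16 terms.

Common ratio r = -2.
p_k = 7·(-2)^(k-0).
S = 7·((-2)^16 - 1)/(-2 - 1) = 7·(65536 - 1)/(-3) = -152915.

-152915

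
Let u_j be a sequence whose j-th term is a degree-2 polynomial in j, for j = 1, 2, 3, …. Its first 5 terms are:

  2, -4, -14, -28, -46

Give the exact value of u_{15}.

-446

1st diffs: -6, -10, -14, -18.
2nd diffs: -4, -4, -4 (constant).
So u_j = -2j^2 + 4.
Evaluating at j = 15 gives u_{15} = -446.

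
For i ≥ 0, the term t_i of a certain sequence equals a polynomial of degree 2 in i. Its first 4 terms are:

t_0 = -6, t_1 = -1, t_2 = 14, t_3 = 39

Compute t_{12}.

714

1st diffs: 5, 15, 25.
2nd diffs: 10, 10 (constant).
Newton forward-difference form: t_i = -6 + 5·C(i,1) + 10·C(i,2).
At i = 12: i = 12, so t_{12} = -6 + 60 + 660 = 714.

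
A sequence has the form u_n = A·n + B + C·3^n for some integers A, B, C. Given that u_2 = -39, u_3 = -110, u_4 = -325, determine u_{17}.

Plug in n = 2, 3, 4: 2A + B + 9C = -39; 3A + B + 27C = -110; 4A + B + 81C = -325.
Subtracting the first from the second: A + 18C = -71.
Subtracting the second from the third: A + 54C = -215.
Solving: C = -4, A = 1, then B = -5.
Therefore u_{17} = 17 + (-5) + (-4)·129140163 = -516560640.

-516560640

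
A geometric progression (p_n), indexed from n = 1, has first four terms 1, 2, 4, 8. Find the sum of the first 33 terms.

8589934591

Common ratio r = 2.
p_n = 1·2^(n-1).
S = 1·(2^33 - 1)/(2 - 1) = 1·(8589934592 - 1)/(1) = 8589934591.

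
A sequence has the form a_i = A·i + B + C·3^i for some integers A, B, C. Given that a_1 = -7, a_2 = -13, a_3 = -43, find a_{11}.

Plug in i = 1, 2, 3: A + B + 3C = -7; 2A + B + 9C = -13; 3A + B + 27C = -43.
Subtracting the first from the second: A + 6C = -6.
Subtracting the second from the third: A + 18C = -30.
Solving: C = -2, A = 6, then B = -7.
Hence a_{11} = 6·11 + (-7) + (-2)·177147 = -354235.

-354235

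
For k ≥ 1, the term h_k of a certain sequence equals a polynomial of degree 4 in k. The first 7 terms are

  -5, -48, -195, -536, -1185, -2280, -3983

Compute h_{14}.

1st diffs: -43, -147, -341, -649, -1095, -1703.
2nd diffs: -104, -194, -308, -446, -608.
3rd diffs: -90, -114, -138, -162.
4th diffs: -24, -24, -24 (constant).
Newton forward-difference form: h_k = -5 + (-43)·C(k-1,1) + (-104)·C(k-1,2) + (-90)·C(k-1,3) + (-24)·C(k-1,4).
At k = 14: k-1 = 13, so h_{14} = -5 - 559 - 8112 - 25740 - 17160 = -51576.

-51576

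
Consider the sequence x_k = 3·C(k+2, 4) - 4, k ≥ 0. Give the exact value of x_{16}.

C(18, 4) = 3060, so x_{16} = 9176.

9176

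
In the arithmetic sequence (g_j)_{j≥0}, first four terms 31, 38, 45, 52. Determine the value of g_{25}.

Common difference d = 7.
g_j = 31 + (j - 0)·7.
g_{25} = 31 + 25·7 = 206.

206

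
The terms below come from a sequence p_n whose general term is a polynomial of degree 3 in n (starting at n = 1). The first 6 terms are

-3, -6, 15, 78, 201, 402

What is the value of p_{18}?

1st diffs: -3, 21, 63, 123, 201.
2nd diffs: 24, 42, 60, 78.
3rd diffs: 18, 18, 18 (constant).
Newton forward-difference form: p_n = -3 + (-3)·C(n-1,1) + 24·C(n-1,2) + 18·C(n-1,3).
At n = 18: n-1 = 17, so p_{18} = -3 - 51 + 3264 + 12240 = 15450.

15450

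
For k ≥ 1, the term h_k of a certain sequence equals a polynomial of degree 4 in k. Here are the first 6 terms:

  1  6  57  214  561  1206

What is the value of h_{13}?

1st diffs: 5, 51, 157, 347, 645.
2nd diffs: 46, 106, 190, 298.
3rd diffs: 60, 84, 108.
4th diffs: 24, 24 (constant).
So h_k = k^4 - 2k^2 - 4k + 6.
Evaluating at k = 13 gives h_{13} = 28177.

28177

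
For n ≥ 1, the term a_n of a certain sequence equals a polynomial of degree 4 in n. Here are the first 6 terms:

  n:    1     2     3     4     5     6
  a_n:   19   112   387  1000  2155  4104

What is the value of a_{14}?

1st diffs: 93, 275, 613, 1155, 1949.
2nd diffs: 182, 338, 542, 794.
3rd diffs: 156, 204, 252.
4th diffs: 48, 48 (constant).
Newton forward-difference form: a_n = 19 + 93·C(n-1,1) + 182·C(n-1,2) + 156·C(n-1,3) + 48·C(n-1,4).
At n = 14: n-1 = 13, so a_{14} = 19 + 1209 + 14196 + 44616 + 34320 = 94360.

94360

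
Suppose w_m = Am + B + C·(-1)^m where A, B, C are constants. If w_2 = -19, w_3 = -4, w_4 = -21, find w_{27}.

The three given values yield: 2A + B + C = -19; 3A + B - C = -4; 4A + B + C = -21.
Subtracting the first from the second: A - 2C = 15.
Subtracting the second from the third: A + 2C = -17.
Solving: C = -8, A = -1, then B = -9.
So w_m = -1·m + (-9) + (-8)·(-1)^m; at m=27 this is -28.

-28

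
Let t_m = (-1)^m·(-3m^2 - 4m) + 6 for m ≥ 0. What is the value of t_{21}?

1413

(-1)^21 = -1; -3m^2 - 4m at m=21 is -1407; so t_{21} = 1413.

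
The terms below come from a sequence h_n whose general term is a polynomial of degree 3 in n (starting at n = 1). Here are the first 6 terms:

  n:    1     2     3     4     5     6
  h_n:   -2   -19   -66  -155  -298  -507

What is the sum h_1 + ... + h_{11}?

1st diffs: -17, -47, -89, -143, -209.
2nd diffs: -30, -42, -54, -66.
3rd diffs: -12, -12, -12 (constant).
Newton forward-difference form: h_n = -2 + (-17)·C(n-1,1) + (-30)·C(n-1,2) + (-12)·C(n-1,3).
Continuing: …, -794, -1171, -1650, -2243, …, h_{11} = -2962.
Summing n = 1..11 (11 terms) gives -9867.

-9867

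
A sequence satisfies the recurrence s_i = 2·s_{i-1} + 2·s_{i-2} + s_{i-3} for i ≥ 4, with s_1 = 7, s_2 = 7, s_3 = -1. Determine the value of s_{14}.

510583

Iterate the recurrence:
s_4 = 19, s_5 = 43, s_6 = 123, …, s_{11} = 22499, s_{12} = 63699, s_{13} = 180343, s_{14} = 510583.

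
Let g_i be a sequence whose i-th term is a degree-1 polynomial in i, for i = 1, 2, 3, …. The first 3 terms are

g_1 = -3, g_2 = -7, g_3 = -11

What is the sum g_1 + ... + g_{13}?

-351

1st diffs: -4, -4 (constant).
So g_i = -4i + 1.
Continuing: …, -15, -19, -23, -27, …, g_{13} = -51.
Summing i = 1..13 (13 terms) gives -351.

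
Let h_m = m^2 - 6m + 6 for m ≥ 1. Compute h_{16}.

h_{16} = 1·16^2 - 6·16 + 6 = 166.

166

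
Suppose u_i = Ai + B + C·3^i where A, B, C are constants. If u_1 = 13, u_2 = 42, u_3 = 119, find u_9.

At i = 1, 2, 3: A + B + 3C = 13; 2A + B + 9C = 42; 3A + B + 27C = 119.
Subtracting the first from the second: A + 6C = 29.
Subtracting the second from the third: A + 18C = 77.
Solving: C = 4, A = 5, then B = -4.
Therefore u_9 = 45 + (-4) + 4·19683 = 78773.

78773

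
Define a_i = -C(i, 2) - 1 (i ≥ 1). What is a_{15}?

-106

C(15, 2) = 105, so a_{15} = -106.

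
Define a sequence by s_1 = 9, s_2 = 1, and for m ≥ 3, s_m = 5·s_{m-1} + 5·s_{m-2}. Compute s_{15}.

71895781250

Compute successive terms:
s_3 = 50;  s_4 = 255;  s_5 = 1525;  …;  s_{12} = 358362500;  s_{13} = 2097890625;  s_{14} = 12281265625;  s_{15} = 71895781250.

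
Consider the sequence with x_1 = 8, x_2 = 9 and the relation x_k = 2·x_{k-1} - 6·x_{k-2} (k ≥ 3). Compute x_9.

Compute successive terms:
x_3 = -30  x_4 = -114  x_5 = -48  x_6 = 588  x_7 = 1464  x_8 = -600  x_9 = -9984.

-9984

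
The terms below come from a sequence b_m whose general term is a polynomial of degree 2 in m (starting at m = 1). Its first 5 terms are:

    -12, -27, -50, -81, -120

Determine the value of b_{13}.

1st diffs: -15, -23, -31, -39.
2nd diffs: -8, -8, -8 (constant).
Newton forward-difference form: b_m = -12 + (-15)·C(m-1,1) + (-8)·C(m-1,2).
At m = 13: m-1 = 12, so b_{13} = -12 - 180 - 528 = -720.

-720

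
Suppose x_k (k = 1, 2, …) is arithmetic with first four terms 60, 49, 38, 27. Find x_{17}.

Common difference d = -11.
x_k = 60 + (k - 1)·(-11).
x_{17} = 60 + 16·(-11) = -116.

-116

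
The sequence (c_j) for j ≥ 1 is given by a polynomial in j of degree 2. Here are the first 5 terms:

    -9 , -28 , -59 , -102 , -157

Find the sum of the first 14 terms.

1st diffs: -19, -31, -43, -55.
2nd diffs: -12, -12, -12 (constant).
Newton forward-difference form: c_j = -9 + (-19)·C(j-1,1) + (-12)·C(j-1,2).
Continuing: …, -224, -303, -394, -497, …, c_{14} = -1192.
Summing j = 1..14 (14 terms) gives -6223.

-6223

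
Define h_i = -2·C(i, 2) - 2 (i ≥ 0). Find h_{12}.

C(12, 2) = 66, so h_{12} = -134.

-134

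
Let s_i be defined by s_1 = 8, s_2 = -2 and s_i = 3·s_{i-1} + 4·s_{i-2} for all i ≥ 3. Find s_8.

19654

s_3 = 26, s_4 = 70, s_5 = 314, s_6 = 1222, s_7 = 4922, s_8 = 19654.
(Characteristic roots are 4 and -1.)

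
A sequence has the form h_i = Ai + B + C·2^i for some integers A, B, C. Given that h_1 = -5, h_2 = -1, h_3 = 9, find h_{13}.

24541

Write the equations: A + B + 2C = -5; 2A + B + 4C = -1; 3A + B + 8C = 9.
Subtracting the first from the second: A + 2C = 4.
Subtracting the second from the third: A + 4C = 10.
Solving: C = 3, A = -2, then B = -9.
Hence h_{13} = -2·13 + (-9) + 3·8192 = 24541.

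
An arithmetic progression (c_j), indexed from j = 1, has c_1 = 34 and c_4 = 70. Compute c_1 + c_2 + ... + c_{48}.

15168

Common difference d = (70 - 34) / (4 - 1) = 12.
c_j = 34 + (j - 1)·12.
c_{48} = 598; S = 48·(34 + 598)/2 = 15168.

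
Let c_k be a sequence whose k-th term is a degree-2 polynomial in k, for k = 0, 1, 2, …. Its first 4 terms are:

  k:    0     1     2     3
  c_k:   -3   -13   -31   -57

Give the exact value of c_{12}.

-651

1st diffs: -10, -18, -26.
2nd diffs: -8, -8 (constant).
So c_k = -4k^2 - 6k - 3.
Evaluating at k = 12 gives c_{12} = -651.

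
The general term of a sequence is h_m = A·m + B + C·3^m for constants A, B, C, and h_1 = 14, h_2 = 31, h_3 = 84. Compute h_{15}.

43046712

The three given values yield: A + B + 3C = 14; 2A + B + 9C = 31; 3A + B + 27C = 84.
Subtracting the first from the second: A + 6C = 17.
Subtracting the second from the third: A + 18C = 53.
Solving: C = 3, A = -1, then B = 6.
Hence h_{15} = -1·15 + 6 + 3·14348907 = 43046712.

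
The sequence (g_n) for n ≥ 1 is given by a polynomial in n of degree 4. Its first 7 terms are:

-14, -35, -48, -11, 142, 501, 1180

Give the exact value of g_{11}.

1st diffs: -21, -13, 37, 153, 359, 679.
2nd diffs: 8, 50, 116, 206, 320.
3rd diffs: 42, 66, 90, 114.
4th diffs: 24, 24, 24 (constant).
Newton forward-difference form: g_n = -14 + (-21)·C(n-1,1) + 8·C(n-1,2) + 42·C(n-1,3) + 24·C(n-1,4).
At n = 11: n-1 = 10, so g_{11} = -14 - 210 + 360 + 5040 + 5040 = 10216.

10216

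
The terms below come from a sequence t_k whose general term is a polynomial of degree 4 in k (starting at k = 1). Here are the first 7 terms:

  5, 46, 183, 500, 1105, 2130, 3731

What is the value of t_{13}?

37193

1st diffs: 41, 137, 317, 605, 1025, 1601.
2nd diffs: 96, 180, 288, 420, 576.
3rd diffs: 84, 108, 132, 156.
4th diffs: 24, 24, 24 (constant).
Newton forward-difference form: t_k = 5 + 41·C(k-1,1) + 96·C(k-1,2) + 84·C(k-1,3) + 24·C(k-1,4).
At k = 13: k-1 = 12, so t_{13} = 5 + 492 + 6336 + 18480 + 11880 = 37193.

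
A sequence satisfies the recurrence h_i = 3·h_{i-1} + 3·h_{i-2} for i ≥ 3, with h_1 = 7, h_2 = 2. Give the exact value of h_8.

18522

Compute successive terms:
h_3 = 27, h_4 = 87, h_5 = 342, h_6 = 1287, h_7 = 4887, h_8 = 18522.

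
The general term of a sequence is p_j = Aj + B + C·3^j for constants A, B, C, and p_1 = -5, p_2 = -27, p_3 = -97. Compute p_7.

Plug in j = 1, 2, 3: A + B + 3C = -5; 2A + B + 9C = -27; 3A + B + 27C = -97.
Subtracting the first from the second: A + 6C = -22.
Subtracting the second from the third: A + 18C = -70.
Solving: C = -4, A = 2, then B = 5.
Hence p_7 = 2·7 + 5 + (-4)·2187 = -8729.

-8729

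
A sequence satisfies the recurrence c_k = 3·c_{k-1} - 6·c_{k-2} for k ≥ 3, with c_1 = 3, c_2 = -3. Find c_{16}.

Applying the relation repeatedly:
c_3 = -27, c_4 = -63, c_5 = -27, …, c_{13} = 172773, c_{14} = 548937, c_{15} = 610173, c_{16} = -1463103.

-1463103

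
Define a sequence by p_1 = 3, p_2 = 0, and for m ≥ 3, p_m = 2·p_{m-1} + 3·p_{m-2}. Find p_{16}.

Step forward from the initial values:
p_3 = 9  p_4 = 18  p_5 = 63  …  p_{13} = 398583  p_{14} = 1195740  p_{15} = 3587229  p_{16} = 10761678.
(Characteristic roots are 3 and -1.)

10761678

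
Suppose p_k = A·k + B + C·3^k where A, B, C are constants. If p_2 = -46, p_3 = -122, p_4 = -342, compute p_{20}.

The three given values yield: 2A + B + 9C = -46; 3A + B + 27C = -122; 4A + B + 81C = -342.
Subtracting the first from the second: A + 18C = -76.
Subtracting the second from the third: A + 54C = -220.
Solving: C = -4, A = -4, then B = -2.
Therefore p_{20} = -80 + (-2) + (-4)·3486784401 = -13947137686.

-13947137686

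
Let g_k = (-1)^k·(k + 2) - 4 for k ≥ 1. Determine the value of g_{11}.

-17

(-1)^11 = -1; k + 2 at k=11 is 13; so g_{11} = -17.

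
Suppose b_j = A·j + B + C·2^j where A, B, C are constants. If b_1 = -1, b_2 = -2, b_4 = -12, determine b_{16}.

-65520

Plug in j = 1, 2, 4: A + B + 2C = -1; 2A + B + 4C = -2; 4A + B + 16C = -12.
Subtracting the first from the second: A + 2C = -1.
Subtracting the second from the third: 2A + 12C = -10.
Solving: C = -1, A = 1, then B = 0.
So b_j = 1·j + 0 + (-1)·2^j; at j=16 this is -65520.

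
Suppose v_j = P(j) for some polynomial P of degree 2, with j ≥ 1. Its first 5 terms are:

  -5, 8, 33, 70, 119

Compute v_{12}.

1st diffs: 13, 25, 37, 49.
2nd diffs: 12, 12, 12 (constant).
Newton forward-difference form: v_j = -5 + 13·C(j-1,1) + 12·C(j-1,2).
At j = 12: j-1 = 11, so v_{12} = -5 + 143 + 660 = 798.

798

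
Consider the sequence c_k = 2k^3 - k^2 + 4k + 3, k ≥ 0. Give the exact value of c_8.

c_8 = 2·8^3 - 1·8^2 + 4·8 + 3 = 995.

995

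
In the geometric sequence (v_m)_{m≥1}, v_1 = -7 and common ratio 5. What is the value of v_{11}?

-68359375

v_m = (-7)·5^(m-1).
v_{11} = (-7)·5^10 = -68359375.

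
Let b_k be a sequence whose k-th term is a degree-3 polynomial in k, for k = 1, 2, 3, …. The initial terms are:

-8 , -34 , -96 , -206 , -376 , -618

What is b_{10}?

-2546

1st diffs: -26, -62, -110, -170, -242.
2nd diffs: -36, -48, -60, -72.
3rd diffs: -12, -12, -12 (constant).
So b_k = -2k^3 - 6k^2 + 6k - 6.
Evaluating at k = 10 gives b_{10} = -2546.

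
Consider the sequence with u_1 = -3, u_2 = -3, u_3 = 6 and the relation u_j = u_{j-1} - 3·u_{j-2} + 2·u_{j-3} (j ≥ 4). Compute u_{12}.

Iterate the recurrence:
u_4 = 9; u_5 = -15; u_6 = -30; u_7 = 33; u_8 = 93; u_9 = -66; u_{10} = -279; u_{11} = 105; u_{12} = 810.

810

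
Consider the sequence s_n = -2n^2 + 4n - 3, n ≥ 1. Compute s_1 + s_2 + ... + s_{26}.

Over n = 1..26: Σn = 351, Σn² = 6201.
Total = (-2)·6201 + (4)·351 + (-3)·26 = -11076.

-11076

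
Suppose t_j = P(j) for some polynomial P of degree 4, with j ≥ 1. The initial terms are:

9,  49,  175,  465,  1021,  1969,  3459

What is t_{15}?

1st diffs: 40, 126, 290, 556, 948, 1490.
2nd diffs: 86, 164, 266, 392, 542.
3rd diffs: 78, 102, 126, 150.
4th diffs: 24, 24, 24 (constant).
Newton forward-difference form: t_j = 9 + 40·C(j-1,1) + 86·C(j-1,2) + 78·C(j-1,3) + 24·C(j-1,4).
At j = 15: j-1 = 14, so t_{15} = 9 + 560 + 7826 + 28392 + 24024 = 60811.

60811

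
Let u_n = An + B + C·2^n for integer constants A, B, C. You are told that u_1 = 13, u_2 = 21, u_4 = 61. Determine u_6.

209

The three given values yield: A + B + 2C = 13; 2A + B + 4C = 21; 4A + B + 16C = 61.
Subtracting the first from the second: A + 2C = 8.
Subtracting the second from the third: 2A + 12C = 40.
Solving: C = 3, A = 2, then B = 5.
Hence u_6 = 2·6 + 5 + 3·64 = 209.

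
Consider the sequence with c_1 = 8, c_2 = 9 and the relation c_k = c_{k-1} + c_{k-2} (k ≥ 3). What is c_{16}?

8506

Compute successive terms:
c_3 = 17, c_4 = 26, c_5 = 43, …, c_{13} = 2008, c_{14} = 3249, c_{15} = 5257, c_{16} = 8506.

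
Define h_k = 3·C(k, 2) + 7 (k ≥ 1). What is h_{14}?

C(14, 2) = 91, so h_{14} = 280.

280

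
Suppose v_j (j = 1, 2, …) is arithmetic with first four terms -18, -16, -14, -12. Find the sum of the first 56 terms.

2072

Common difference d = 2.
v_j = -18 + (j - 1)·2.
v_{56} = 92; S = 56·(-18 + 92)/2 = 2072.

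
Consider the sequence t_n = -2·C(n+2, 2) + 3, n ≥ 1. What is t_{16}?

-303

C(18, 2) = 153, so t_{16} = -303.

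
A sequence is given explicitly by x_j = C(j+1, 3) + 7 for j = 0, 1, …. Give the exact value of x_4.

17

C(5, 3) = 10, so x_4 = 17.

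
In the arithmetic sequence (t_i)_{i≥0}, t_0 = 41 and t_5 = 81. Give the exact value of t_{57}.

497

Common difference d = (81 - 41) / (5 - 0) = 8.
t_i = 41 + (i - 0)·8.
t_{57} = 41 + 57·8 = 497.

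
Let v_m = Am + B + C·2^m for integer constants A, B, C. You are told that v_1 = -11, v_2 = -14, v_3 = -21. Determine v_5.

-67

The three given values yield: A + B + 2C = -11; 2A + B + 4C = -14; 3A + B + 8C = -21.
Subtracting the first from the second: A + 2C = -3.
Subtracting the second from the third: A + 4C = -7.
Solving: C = -2, A = 1, then B = -8.
So v_m = 1·m + (-8) + (-2)·2^m; at m=5 this is -67.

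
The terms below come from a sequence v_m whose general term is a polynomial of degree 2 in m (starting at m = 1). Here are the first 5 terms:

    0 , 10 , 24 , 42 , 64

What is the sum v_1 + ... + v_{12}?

1540

1st diffs: 10, 14, 18, 22.
2nd diffs: 4, 4, 4 (constant).
Newton forward-difference form: v_m = 10·C(m-1,1) + 4·C(m-1,2).
Continuing: …, 90, 120, 154, 192, …, v_{12} = 330.
Summing m = 1..12 (12 terms) gives 1540.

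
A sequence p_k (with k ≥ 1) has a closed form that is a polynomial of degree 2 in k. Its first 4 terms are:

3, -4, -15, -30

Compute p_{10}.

1st diffs: -7, -11, -15.
2nd diffs: -4, -4 (constant).
Newton forward-difference form: p_k = 3 + (-7)·C(k-1,1) + (-4)·C(k-1,2).
At k = 10: k-1 = 9, so p_{10} = 3 - 63 - 144 = -204.

-204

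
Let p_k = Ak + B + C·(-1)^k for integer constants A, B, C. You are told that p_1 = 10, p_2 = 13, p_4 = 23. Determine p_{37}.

The three given values yield: A + B - C = 10; 2A + B + C = 13; 4A + B + C = 23.
Subtracting the first from the second: A + 2C = 3.
Subtracting the second from the third: 2A = 10.
Solving: C = -1, A = 5, then B = 4.
So p_k = 5·k + 4 + (-1)·(-1)^k; at k=37 this is 190.

190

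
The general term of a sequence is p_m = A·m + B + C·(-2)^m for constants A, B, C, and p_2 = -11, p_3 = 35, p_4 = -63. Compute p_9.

2039

At m = 2, 3, 4: 2A + B + 4C = -11; 3A + B - 8C = 35; 4A + B + 16C = -63.
Subtracting the first from the second: A - 12C = 46.
Subtracting the second from the third: A + 24C = -98.
Solving: C = -4, A = -2, then B = 9.
Therefore p_9 = -18 + 9 + (-4)·(-512) = 2039.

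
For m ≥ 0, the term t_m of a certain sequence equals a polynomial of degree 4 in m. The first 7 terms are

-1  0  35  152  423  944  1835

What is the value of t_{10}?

1st diffs: 1, 35, 117, 271, 521, 891.
2nd diffs: 34, 82, 154, 250, 370.
3rd diffs: 48, 72, 96, 120.
4th diffs: 24, 24, 24 (constant).
So t_m = m^4 + 2m^3 + 4m^2 - 6m - 1.
Evaluating at m = 10 gives t_{10} = 12339.

12339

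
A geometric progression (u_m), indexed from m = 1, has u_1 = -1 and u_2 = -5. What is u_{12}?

Common ratio r = 5.
u_m = (-1)·5^(m-1).
u_{12} = (-1)·5^11 = -48828125.

-48828125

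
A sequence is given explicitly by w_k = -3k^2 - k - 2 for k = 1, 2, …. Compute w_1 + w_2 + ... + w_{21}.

-10206

Over k = 1..21: Σk = 231, Σk² = 3311.
Total = (-3)·3311 + (-1)·231 + (-2)·21 = -10206.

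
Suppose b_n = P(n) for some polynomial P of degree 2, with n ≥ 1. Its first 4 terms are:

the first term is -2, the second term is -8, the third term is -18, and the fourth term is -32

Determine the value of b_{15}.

1st diffs: -6, -10, -14.
2nd diffs: -4, -4 (constant).
So b_n = -2n^2.
Evaluating at n = 15 gives b_{15} = -450.

-450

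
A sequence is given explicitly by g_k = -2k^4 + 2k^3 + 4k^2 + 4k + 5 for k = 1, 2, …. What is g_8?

g_8 = -2·8^4 + 2·8^3 + 4·8^2 + 4·8 + 5 = -6875.

-6875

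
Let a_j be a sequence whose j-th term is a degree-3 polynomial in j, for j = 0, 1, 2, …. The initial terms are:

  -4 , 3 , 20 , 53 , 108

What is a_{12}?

2060

1st diffs: 7, 17, 33, 55.
2nd diffs: 10, 16, 22.
3rd diffs: 6, 6 (constant).
Newton forward-difference form: a_j = -4 + 7·C(j,1) + 10·C(j,2) + 6·C(j,3).
At j = 12: j = 12, so a_{12} = -4 + 84 + 660 + 1320 = 2060.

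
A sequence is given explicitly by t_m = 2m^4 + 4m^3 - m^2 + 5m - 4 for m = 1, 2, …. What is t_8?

t_8 = 2·8^4 + 4·8^3 - 1·8^2 + 5·8 - 4 = 10212.

10212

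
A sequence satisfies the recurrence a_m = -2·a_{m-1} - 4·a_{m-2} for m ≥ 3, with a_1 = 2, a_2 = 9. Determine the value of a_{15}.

Step forward from the initial values:
a_3 = -26;  a_4 = 16;  a_5 = 72;  …;  a_{12} = -13312;  a_{13} = 8192;  a_{14} = 36864;  a_{15} = -106496.

-106496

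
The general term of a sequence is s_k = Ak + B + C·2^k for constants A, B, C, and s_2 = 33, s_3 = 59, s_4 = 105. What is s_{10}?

Write the equations: 2A + B + 4C = 33; 3A + B + 8C = 59; 4A + B + 16C = 105.
Subtracting the first from the second: A + 4C = 26.
Subtracting the second from the third: A + 8C = 46.
Solving: C = 5, A = 6, then B = 1.
So s_k = 6·k + 1 + 5·2^k; at k=10 this is 5181.

5181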